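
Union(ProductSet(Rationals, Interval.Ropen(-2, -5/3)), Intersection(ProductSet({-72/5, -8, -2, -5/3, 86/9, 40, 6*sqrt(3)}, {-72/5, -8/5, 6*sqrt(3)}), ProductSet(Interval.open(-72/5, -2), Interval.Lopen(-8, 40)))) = Union(ProductSet({-8}, {-8/5, 6*sqrt(3)}), ProductSet(Rationals, Interval.Ropen(-2, -5/3)))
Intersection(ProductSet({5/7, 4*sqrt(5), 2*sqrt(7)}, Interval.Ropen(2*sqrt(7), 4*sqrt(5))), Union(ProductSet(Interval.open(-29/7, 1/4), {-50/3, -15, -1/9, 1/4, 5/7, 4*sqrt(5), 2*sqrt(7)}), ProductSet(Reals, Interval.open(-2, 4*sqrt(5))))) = ProductSet({5/7, 4*sqrt(5), 2*sqrt(7)}, Interval.Ropen(2*sqrt(7), 4*sqrt(5)))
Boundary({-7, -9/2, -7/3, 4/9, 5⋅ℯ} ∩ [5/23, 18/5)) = {4/9}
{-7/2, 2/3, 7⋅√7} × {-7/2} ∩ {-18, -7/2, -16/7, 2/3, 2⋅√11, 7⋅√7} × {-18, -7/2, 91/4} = {-7/2, 2/3, 7⋅√7} × {-7/2}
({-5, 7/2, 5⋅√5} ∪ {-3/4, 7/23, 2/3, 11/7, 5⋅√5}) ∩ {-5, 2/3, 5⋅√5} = {-5, 2/3, 5⋅√5}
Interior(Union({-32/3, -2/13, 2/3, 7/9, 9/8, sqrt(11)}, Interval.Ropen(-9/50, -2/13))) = Interval.open(-9/50, -2/13)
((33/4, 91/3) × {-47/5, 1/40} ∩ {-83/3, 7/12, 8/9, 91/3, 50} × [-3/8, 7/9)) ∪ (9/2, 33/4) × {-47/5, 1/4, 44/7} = (9/2, 33/4) × {-47/5, 1/4, 44/7}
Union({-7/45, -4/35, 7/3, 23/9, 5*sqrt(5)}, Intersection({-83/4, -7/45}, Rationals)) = {-83/4, -7/45, -4/35, 7/3, 23/9, 5*sqrt(5)}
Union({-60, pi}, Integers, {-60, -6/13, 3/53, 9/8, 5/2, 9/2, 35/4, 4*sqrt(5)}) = Union({-6/13, 3/53, 9/8, 5/2, 9/2, 35/4, 4*sqrt(5), pi}, Integers)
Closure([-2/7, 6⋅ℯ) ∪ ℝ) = (-∞, ∞)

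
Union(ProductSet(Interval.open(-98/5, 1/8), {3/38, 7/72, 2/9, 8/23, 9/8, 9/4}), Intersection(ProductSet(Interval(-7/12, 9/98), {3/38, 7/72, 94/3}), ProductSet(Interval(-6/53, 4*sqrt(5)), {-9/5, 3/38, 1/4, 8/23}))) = ProductSet(Interval.open(-98/5, 1/8), {3/38, 7/72, 2/9, 8/23, 9/8, 9/4})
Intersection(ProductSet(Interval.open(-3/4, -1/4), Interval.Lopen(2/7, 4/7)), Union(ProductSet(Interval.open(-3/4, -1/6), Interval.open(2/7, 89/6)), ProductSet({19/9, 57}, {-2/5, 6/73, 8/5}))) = ProductSet(Interval.open(-3/4, -1/4), Interval.Lopen(2/7, 4/7))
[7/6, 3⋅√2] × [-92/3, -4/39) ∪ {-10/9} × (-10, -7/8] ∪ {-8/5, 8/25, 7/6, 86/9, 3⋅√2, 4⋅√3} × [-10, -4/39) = ({-10/9} × (-10, -7/8]) ∪ ([7/6, 3⋅√2] × [-92/3, -4/39)) ∪ ({-8/5, 8/25, 7/6, 86/9, 3⋅√2, 4⋅√3} × [-10, -4/39))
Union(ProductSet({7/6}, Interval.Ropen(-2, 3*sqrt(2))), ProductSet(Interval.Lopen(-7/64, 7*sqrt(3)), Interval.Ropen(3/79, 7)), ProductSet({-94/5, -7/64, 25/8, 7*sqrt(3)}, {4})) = Union(ProductSet({7/6}, Interval.Ropen(-2, 3*sqrt(2))), ProductSet({-94/5, -7/64, 25/8, 7*sqrt(3)}, {4}), ProductSet(Interval.Lopen(-7/64, 7*sqrt(3)), Interval.Ropen(3/79, 7)))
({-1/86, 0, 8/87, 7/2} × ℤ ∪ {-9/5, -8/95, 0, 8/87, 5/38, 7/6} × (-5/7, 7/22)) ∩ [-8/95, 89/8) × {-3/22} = {-8/95, 0, 8/87, 5/38, 7/6} × {-3/22}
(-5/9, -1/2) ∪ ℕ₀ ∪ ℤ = ℤ ∪ (-5/9, -1/2)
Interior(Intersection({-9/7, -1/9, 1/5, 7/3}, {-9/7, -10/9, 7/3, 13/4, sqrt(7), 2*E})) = EmptySet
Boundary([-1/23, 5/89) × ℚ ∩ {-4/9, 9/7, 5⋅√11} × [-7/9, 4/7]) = ∅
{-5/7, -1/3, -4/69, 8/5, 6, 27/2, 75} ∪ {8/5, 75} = {-5/7, -1/3, -4/69, 8/5, 6, 27/2, 75}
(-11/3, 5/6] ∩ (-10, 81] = (-11/3, 5/6]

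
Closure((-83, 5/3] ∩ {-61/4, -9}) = {-61/4, -9}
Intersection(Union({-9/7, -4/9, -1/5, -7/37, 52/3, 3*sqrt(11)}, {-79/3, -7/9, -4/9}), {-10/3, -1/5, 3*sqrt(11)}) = {-1/5, 3*sqrt(11)}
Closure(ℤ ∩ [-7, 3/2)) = {-7, -6, …, 1}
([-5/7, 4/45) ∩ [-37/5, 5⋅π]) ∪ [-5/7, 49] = [-5/7, 49]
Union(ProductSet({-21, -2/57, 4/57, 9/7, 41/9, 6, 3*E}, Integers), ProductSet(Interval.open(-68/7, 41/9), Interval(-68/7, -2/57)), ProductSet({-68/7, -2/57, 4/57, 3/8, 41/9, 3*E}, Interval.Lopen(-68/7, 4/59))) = Union(ProductSet({-68/7, -2/57, 4/57, 3/8, 41/9, 3*E}, Interval.Lopen(-68/7, 4/59)), ProductSet({-21, -2/57, 4/57, 9/7, 41/9, 6, 3*E}, Integers), ProductSet(Interval.open(-68/7, 41/9), Interval(-68/7, -2/57)))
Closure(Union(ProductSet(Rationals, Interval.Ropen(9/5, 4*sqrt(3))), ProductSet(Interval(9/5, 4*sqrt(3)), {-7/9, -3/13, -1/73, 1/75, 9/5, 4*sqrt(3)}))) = Union(ProductSet(Interval(9/5, 4*sqrt(3)), {-7/9, -3/13, -1/73, 1/75, 9/5, 4*sqrt(3)}), ProductSet(Reals, Interval(9/5, 4*sqrt(3))))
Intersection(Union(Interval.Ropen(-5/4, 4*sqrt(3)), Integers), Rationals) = Union(Integers, Intersection(Interval.Ropen(-5/4, 4*sqrt(3)), Rationals))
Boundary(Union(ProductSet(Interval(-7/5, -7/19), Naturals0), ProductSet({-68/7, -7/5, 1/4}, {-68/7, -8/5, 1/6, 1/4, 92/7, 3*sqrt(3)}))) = Union(ProductSet({-68/7, -7/5, 1/4}, {-68/7, -8/5, 1/6, 1/4, 92/7, 3*sqrt(3)}), ProductSet(Interval(-7/5, -7/19), Naturals0))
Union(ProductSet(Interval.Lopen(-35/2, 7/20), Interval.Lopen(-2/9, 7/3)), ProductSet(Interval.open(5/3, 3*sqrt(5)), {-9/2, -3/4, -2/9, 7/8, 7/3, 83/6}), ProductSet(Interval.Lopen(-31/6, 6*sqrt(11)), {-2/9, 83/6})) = Union(ProductSet(Interval.Lopen(-35/2, 7/20), Interval.Lopen(-2/9, 7/3)), ProductSet(Interval.Lopen(-31/6, 6*sqrt(11)), {-2/9, 83/6}), ProductSet(Interval.open(5/3, 3*sqrt(5)), {-9/2, -3/4, -2/9, 7/8, 7/3, 83/6}))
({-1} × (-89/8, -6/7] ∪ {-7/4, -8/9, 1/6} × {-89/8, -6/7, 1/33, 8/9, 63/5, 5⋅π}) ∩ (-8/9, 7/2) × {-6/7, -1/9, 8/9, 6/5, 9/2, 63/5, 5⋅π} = {1/6} × {-6/7, 8/9, 63/5, 5⋅π}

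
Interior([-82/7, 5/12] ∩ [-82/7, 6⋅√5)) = (-82/7, 5/12)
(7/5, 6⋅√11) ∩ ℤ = {2, 3, …, 19}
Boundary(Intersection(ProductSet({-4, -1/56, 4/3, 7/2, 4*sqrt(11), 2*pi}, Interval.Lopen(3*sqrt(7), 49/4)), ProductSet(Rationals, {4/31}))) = EmptySet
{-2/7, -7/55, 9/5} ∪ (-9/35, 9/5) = {-2/7} ∪ (-9/35, 9/5]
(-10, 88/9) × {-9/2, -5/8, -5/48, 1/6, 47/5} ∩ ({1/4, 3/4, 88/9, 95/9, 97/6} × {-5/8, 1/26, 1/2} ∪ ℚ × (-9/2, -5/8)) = {1/4, 3/4} × {-5/8}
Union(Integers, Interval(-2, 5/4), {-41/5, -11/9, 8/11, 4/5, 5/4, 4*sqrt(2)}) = Union({-41/5, 4*sqrt(2)}, Integers, Interval(-2, 5/4))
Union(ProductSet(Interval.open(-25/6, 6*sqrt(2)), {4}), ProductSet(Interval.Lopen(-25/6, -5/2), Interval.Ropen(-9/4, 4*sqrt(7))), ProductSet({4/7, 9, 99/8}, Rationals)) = Union(ProductSet({4/7, 9, 99/8}, Rationals), ProductSet(Interval.Lopen(-25/6, -5/2), Interval.Ropen(-9/4, 4*sqrt(7))), ProductSet(Interval.open(-25/6, 6*sqrt(2)), {4}))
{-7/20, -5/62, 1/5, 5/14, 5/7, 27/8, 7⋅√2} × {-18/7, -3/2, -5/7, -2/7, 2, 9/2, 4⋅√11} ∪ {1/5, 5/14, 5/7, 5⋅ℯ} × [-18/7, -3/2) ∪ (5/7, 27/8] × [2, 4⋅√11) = ({1/5, 5/14, 5/7, 5⋅ℯ} × [-18/7, -3/2)) ∪ ((5/7, 27/8] × [2, 4⋅√11)) ∪ ({-7/20, -5/62, 1/5, 5/14, 5/7, 27/8, 7⋅√2} × {-18/7, -3/2, -5/7, -2/7, 2, 9/2, 4⋅√11})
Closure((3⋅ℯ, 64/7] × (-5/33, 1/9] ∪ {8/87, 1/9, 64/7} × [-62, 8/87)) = ({8/87, 1/9, 64/7} × [-62, 8/87]) ∪ ({64/7, 3⋅ℯ} × [-5/33, 1/9]) ∪ ([3⋅ℯ, 64/7] × {-5/33, 1/9}) ∪ ((3⋅ℯ, 64/7] × (-5/33, 1/9])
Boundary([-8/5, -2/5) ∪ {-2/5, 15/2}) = {-8/5, -2/5, 15/2}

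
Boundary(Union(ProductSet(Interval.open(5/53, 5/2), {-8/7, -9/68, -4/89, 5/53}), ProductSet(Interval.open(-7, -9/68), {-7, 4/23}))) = Union(ProductSet(Interval(-7, -9/68), {-7, 4/23}), ProductSet(Interval(5/53, 5/2), {-8/7, -9/68, -4/89, 5/53}))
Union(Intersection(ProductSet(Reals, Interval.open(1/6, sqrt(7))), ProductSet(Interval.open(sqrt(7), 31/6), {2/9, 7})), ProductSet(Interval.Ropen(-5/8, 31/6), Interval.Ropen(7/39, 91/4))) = ProductSet(Interval.Ropen(-5/8, 31/6), Interval.Ropen(7/39, 91/4))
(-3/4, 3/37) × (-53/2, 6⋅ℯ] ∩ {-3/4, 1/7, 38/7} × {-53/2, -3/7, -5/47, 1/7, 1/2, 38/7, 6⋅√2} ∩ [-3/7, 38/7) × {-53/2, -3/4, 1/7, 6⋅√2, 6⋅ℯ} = ∅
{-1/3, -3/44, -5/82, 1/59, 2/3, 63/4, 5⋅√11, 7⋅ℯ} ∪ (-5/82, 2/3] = {-1/3, -3/44, 63/4, 5⋅√11, 7⋅ℯ} ∪ [-5/82, 2/3]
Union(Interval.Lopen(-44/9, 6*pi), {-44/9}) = Interval(-44/9, 6*pi)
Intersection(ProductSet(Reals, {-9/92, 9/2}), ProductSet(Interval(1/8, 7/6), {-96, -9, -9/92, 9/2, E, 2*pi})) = ProductSet(Interval(1/8, 7/6), {-9/92, 9/2})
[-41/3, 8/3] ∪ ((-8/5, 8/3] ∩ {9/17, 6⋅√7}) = [-41/3, 8/3]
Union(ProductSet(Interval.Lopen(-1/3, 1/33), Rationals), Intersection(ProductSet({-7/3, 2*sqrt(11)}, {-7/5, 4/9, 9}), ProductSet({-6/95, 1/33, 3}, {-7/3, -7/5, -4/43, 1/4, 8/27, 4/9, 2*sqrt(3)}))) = ProductSet(Interval.Lopen(-1/3, 1/33), Rationals)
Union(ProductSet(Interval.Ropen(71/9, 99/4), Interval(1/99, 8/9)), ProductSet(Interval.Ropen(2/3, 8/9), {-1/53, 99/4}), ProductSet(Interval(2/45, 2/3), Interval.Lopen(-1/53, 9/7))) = Union(ProductSet(Interval(2/45, 2/3), Interval.Lopen(-1/53, 9/7)), ProductSet(Interval.Ropen(2/3, 8/9), {-1/53, 99/4}), ProductSet(Interval.Ropen(71/9, 99/4), Interval(1/99, 8/9)))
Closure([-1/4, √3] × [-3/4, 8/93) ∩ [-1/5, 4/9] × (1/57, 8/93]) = [-1/5, 4/9] × [1/57, 8/93]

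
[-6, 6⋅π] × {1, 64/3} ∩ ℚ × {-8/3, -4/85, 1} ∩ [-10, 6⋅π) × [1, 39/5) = (ℚ ∩ [-6, 6⋅π)) × {1}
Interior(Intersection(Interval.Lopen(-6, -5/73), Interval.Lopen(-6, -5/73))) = Interval.open(-6, -5/73)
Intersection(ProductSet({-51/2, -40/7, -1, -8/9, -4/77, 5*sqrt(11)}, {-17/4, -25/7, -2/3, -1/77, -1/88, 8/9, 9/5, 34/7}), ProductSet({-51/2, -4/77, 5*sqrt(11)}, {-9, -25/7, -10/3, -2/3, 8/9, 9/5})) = ProductSet({-51/2, -4/77, 5*sqrt(11)}, {-25/7, -2/3, 8/9, 9/5})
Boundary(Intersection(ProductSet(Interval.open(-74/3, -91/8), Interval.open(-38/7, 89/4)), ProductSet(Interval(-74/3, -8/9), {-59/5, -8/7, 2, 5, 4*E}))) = ProductSet(Interval(-74/3, -91/8), {-8/7, 2, 5, 4*E})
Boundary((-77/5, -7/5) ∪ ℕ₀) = {-77/5, -7/5} ∪ (ℕ₀ \ (-77/5, -7/5))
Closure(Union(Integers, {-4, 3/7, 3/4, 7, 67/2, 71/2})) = Union({3/7, 3/4, 67/2, 71/2}, Integers)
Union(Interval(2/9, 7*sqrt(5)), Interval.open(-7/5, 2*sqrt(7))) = Interval.Lopen(-7/5, 7*sqrt(5))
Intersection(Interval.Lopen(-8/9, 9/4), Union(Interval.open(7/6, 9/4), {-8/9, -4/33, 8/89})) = Union({-4/33, 8/89}, Interval.open(7/6, 9/4))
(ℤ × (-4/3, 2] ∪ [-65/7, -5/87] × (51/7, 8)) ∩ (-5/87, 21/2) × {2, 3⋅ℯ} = {0, 1, …, 10} × {2}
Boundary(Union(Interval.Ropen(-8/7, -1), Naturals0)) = Union(Complement(Naturals0, Interval.open(-8/7, -1)), {-8/7, -1})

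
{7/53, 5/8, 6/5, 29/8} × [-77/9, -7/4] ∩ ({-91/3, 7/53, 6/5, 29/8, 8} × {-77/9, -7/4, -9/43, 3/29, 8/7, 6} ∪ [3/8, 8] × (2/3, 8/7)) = {7/53, 6/5, 29/8} × {-77/9, -7/4}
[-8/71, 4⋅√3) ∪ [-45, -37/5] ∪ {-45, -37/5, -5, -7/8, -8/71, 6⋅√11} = [-45, -37/5] ∪ {-5, -7/8, 6⋅√11} ∪ [-8/71, 4⋅√3)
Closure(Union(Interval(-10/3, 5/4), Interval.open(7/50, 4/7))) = Interval(-10/3, 5/4)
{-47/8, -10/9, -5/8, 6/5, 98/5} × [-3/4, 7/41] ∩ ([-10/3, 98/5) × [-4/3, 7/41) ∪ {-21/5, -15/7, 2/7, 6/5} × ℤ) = {-10/9, -5/8, 6/5} × [-3/4, 7/41)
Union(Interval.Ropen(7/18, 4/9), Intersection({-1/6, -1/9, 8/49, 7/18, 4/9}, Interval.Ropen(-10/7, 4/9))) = Union({-1/6, -1/9, 8/49}, Interval.Ropen(7/18, 4/9))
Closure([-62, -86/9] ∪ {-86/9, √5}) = [-62, -86/9] ∪ {√5}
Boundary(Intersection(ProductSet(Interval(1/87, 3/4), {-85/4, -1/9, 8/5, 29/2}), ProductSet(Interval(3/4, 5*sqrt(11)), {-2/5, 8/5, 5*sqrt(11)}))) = ProductSet({3/4}, {8/5})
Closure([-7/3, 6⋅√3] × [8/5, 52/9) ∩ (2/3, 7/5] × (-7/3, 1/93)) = ∅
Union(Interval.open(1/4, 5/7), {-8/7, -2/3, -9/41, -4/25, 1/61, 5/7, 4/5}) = Union({-8/7, -2/3, -9/41, -4/25, 1/61, 4/5}, Interval.Lopen(1/4, 5/7))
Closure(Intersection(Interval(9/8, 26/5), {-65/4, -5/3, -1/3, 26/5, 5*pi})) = {26/5}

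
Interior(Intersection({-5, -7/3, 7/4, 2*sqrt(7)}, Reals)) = EmptySet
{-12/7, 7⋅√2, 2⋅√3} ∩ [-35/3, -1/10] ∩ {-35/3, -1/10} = ∅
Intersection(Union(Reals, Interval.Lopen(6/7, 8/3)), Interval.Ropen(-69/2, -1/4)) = Interval.Ropen(-69/2, -1/4)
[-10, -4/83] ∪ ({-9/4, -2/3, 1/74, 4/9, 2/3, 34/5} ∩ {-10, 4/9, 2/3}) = [-10, -4/83] ∪ {4/9, 2/3}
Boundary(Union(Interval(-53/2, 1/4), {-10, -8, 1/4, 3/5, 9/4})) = {-53/2, 1/4, 3/5, 9/4}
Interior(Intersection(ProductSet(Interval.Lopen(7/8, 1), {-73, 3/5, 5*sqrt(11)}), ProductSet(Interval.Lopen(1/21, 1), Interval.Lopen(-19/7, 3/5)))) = EmptySet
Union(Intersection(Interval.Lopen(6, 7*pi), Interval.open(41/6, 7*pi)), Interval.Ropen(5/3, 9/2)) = Union(Interval.Ropen(5/3, 9/2), Interval.open(41/6, 7*pi))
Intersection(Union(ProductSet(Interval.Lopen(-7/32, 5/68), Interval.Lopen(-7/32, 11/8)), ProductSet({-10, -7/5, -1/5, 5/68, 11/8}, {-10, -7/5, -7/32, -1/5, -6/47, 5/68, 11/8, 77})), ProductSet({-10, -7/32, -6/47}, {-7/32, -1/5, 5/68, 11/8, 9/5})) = Union(ProductSet({-10}, {-7/32, -1/5, 5/68, 11/8}), ProductSet({-6/47}, {-1/5, 5/68, 11/8}))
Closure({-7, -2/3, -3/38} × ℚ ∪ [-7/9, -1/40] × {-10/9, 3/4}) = ({-7, -2/3, -3/38} × ℝ) ∪ ([-7/9, -1/40] × {-10/9, 3/4})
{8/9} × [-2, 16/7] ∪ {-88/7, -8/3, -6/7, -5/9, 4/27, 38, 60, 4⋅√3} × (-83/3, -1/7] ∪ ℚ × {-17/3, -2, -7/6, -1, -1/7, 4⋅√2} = ({8/9} × [-2, 16/7]) ∪ (ℚ × {-17/3, -2, -7/6, -1, -1/7, 4⋅√2}) ∪ ({-88/7, -8/3, -6/7, -5/9, 4/27, 38, 60, 4⋅√3} × (-83/3, -1/7])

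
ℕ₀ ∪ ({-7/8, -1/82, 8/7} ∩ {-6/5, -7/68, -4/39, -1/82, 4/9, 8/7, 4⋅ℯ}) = {-1/82, 8/7} ∪ ℕ₀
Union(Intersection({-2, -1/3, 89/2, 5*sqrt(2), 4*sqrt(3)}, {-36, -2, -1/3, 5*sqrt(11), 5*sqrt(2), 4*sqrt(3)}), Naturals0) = Union({-2, -1/3, 5*sqrt(2), 4*sqrt(3)}, Naturals0)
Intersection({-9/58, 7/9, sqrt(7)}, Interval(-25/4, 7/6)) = {-9/58, 7/9}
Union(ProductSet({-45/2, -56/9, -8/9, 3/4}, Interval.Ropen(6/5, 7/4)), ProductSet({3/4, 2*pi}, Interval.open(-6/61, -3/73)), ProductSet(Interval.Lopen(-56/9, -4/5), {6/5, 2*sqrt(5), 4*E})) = Union(ProductSet({3/4, 2*pi}, Interval.open(-6/61, -3/73)), ProductSet({-45/2, -56/9, -8/9, 3/4}, Interval.Ropen(6/5, 7/4)), ProductSet(Interval.Lopen(-56/9, -4/5), {6/5, 2*sqrt(5), 4*E}))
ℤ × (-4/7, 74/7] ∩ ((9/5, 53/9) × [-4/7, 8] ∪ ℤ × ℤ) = (ℤ × {0, 1, …, 10}) ∪ ({2, 3, 4, 5} × (-4/7, 8])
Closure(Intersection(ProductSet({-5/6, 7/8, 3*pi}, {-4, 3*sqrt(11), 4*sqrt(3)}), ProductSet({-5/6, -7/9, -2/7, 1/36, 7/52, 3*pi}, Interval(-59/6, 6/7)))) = ProductSet({-5/6, 3*pi}, {-4})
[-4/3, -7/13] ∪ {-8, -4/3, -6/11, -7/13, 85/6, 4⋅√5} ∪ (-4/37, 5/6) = {-8, 85/6, 4⋅√5} ∪ [-4/3, -7/13] ∪ (-4/37, 5/6)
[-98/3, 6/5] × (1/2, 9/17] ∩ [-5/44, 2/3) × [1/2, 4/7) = [-5/44, 2/3) × (1/2, 9/17]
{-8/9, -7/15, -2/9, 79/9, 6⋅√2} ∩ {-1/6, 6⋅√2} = {6⋅√2}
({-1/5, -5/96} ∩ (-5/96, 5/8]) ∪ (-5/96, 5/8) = (-5/96, 5/8)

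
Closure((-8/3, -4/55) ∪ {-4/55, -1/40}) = [-8/3, -4/55] ∪ {-1/40}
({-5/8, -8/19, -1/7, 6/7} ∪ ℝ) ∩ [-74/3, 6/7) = [-74/3, 6/7)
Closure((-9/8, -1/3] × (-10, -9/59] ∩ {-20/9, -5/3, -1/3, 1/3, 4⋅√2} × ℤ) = {-1/3} × {-9, -8, …, -1}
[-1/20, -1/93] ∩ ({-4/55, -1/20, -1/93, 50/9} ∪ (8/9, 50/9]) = {-1/20, -1/93}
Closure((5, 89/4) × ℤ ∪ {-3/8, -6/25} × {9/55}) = ({-3/8, -6/25} × {9/55}) ∪ ([5, 89/4] × ℤ)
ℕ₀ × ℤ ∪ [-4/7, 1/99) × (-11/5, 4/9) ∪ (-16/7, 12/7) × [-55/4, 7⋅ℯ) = (ℕ₀ × ℤ) ∪ ((-16/7, 12/7) × [-55/4, 7⋅ℯ))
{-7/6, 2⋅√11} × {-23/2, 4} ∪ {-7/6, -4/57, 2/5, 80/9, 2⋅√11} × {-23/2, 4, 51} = {-7/6, -4/57, 2/5, 80/9, 2⋅√11} × {-23/2, 4, 51}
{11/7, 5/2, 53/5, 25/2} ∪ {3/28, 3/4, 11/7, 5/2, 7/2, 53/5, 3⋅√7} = {3/28, 3/4, 11/7, 5/2, 7/2, 53/5, 25/2, 3⋅√7}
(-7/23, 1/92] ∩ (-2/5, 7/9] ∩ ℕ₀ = {0}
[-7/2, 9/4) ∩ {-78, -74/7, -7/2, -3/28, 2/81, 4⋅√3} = {-7/2, -3/28, 2/81}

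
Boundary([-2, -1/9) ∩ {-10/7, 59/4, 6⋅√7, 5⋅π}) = {-10/7}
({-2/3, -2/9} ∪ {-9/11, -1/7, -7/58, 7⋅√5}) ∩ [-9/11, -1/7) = {-9/11, -2/3, -2/9}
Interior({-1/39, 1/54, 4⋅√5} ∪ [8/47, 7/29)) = (8/47, 7/29)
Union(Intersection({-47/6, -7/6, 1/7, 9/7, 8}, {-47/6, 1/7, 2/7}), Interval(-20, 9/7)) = Interval(-20, 9/7)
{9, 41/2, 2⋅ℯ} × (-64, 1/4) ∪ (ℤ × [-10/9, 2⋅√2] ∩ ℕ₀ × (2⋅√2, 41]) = {9, 41/2, 2⋅ℯ} × (-64, 1/4)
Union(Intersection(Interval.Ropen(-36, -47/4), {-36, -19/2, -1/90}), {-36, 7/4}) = {-36, 7/4}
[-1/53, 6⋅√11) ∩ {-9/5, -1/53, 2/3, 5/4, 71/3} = {-1/53, 2/3, 5/4}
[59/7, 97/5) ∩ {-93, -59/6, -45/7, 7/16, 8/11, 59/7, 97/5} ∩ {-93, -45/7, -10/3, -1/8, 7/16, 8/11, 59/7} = {59/7}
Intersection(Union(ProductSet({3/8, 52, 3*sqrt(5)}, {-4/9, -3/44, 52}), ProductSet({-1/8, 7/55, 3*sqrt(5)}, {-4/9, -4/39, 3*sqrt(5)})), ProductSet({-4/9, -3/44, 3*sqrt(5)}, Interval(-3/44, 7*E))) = ProductSet({3*sqrt(5)}, {-3/44, 3*sqrt(5)})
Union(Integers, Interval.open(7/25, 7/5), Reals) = Interval(-oo, oo)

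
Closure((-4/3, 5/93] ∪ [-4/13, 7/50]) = [-4/3, 7/50]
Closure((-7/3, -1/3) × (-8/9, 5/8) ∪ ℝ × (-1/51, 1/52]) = (ℝ × (-1/51, 1/52]) ∪ ([-7/3, -1/3] × {-8/9, 5/8}) ∪ ((-7/3, -1/3) × (-8/9, 5/8)) ∪ ({-7/3, -1/3} × ([-8/9, -1/51] ∪ [1/52, 5/8])) ∪ (((-∞, -7/3] ∪ [-1/3, ∞)) × {-1/51, 1/52})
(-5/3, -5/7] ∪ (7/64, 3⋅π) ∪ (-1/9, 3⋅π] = (-5/3, -5/7] ∪ (-1/9, 3⋅π]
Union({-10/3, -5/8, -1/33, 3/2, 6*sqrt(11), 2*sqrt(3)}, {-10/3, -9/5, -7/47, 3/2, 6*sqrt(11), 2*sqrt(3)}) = {-10/3, -9/5, -5/8, -7/47, -1/33, 3/2, 6*sqrt(11), 2*sqrt(3)}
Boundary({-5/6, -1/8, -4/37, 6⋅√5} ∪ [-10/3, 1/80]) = {-10/3, 1/80, 6⋅√5}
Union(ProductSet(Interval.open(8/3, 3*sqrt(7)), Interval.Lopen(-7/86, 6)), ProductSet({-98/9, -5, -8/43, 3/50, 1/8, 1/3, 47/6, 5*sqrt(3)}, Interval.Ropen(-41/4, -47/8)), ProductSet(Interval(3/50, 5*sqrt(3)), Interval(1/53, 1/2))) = Union(ProductSet({-98/9, -5, -8/43, 3/50, 1/8, 1/3, 47/6, 5*sqrt(3)}, Interval.Ropen(-41/4, -47/8)), ProductSet(Interval(3/50, 5*sqrt(3)), Interval(1/53, 1/2)), ProductSet(Interval.open(8/3, 3*sqrt(7)), Interval.Lopen(-7/86, 6)))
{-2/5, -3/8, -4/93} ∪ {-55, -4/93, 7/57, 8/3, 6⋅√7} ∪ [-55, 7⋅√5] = [-55, 7⋅√5] ∪ {6⋅√7}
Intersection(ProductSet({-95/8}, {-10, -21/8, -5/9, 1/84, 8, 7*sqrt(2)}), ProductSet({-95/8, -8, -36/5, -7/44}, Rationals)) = ProductSet({-95/8}, {-10, -21/8, -5/9, 1/84, 8})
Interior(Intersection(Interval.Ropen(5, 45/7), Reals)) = Interval.open(5, 45/7)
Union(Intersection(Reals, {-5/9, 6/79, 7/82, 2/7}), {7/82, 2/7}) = {-5/9, 6/79, 7/82, 2/7}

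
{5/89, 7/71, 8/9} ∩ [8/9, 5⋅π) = {8/9}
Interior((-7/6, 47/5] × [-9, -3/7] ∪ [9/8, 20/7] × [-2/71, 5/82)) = ((-7/6, 47/5) × (-9, -3/7)) ∪ ((9/8, 20/7) × (-2/71, 5/82))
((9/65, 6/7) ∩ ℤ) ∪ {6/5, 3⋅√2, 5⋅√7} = {6/5, 3⋅√2, 5⋅√7}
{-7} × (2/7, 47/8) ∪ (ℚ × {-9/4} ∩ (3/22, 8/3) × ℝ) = ({-7} × (2/7, 47/8)) ∪ ((ℚ ∩ (3/22, 8/3)) × {-9/4})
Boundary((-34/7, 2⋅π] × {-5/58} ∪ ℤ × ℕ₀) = (ℤ × ℕ₀) ∪ ([-34/7, 2⋅π] × {-5/58})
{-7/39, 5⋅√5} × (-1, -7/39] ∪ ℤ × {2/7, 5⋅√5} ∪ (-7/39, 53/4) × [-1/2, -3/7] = (ℤ × {2/7, 5⋅√5}) ∪ ((-7/39, 53/4) × [-1/2, -3/7]) ∪ ({-7/39, 5⋅√5} × (-1, -7/39])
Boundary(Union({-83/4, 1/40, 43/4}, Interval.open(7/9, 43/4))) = {-83/4, 1/40, 7/9, 43/4}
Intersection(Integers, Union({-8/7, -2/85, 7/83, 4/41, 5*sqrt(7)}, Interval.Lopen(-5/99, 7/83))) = Range(0, 1, 1)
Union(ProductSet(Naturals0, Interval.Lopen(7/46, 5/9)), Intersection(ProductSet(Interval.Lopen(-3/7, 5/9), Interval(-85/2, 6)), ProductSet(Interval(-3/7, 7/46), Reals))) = Union(ProductSet(Interval.Lopen(-3/7, 7/46), Interval(-85/2, 6)), ProductSet(Naturals0, Interval.Lopen(7/46, 5/9)))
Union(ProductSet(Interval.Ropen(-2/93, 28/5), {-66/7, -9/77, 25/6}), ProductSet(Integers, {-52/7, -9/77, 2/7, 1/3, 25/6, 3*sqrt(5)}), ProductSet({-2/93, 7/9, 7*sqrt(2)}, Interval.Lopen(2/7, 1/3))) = Union(ProductSet({-2/93, 7/9, 7*sqrt(2)}, Interval.Lopen(2/7, 1/3)), ProductSet(Integers, {-52/7, -9/77, 2/7, 1/3, 25/6, 3*sqrt(5)}), ProductSet(Interval.Ropen(-2/93, 28/5), {-66/7, -9/77, 25/6}))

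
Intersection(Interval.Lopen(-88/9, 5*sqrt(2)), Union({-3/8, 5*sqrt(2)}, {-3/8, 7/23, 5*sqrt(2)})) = {-3/8, 7/23, 5*sqrt(2)}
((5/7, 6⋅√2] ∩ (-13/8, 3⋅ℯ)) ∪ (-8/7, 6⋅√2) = (-8/7, 6⋅√2)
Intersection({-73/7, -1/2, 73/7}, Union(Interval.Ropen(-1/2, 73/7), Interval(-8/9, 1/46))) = {-1/2}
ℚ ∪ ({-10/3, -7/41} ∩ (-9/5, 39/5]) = ℚ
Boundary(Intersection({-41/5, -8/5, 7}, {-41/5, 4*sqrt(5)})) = {-41/5}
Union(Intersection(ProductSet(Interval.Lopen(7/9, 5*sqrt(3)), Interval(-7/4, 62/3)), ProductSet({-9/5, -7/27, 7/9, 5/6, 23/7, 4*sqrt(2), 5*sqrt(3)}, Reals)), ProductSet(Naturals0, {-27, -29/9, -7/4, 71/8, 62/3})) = Union(ProductSet({5/6, 23/7, 4*sqrt(2), 5*sqrt(3)}, Interval(-7/4, 62/3)), ProductSet(Naturals0, {-27, -29/9, -7/4, 71/8, 62/3}))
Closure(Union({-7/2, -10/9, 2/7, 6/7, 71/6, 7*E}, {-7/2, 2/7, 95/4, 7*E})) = {-7/2, -10/9, 2/7, 6/7, 71/6, 95/4, 7*E}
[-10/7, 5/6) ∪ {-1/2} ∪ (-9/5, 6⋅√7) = (-9/5, 6⋅√7)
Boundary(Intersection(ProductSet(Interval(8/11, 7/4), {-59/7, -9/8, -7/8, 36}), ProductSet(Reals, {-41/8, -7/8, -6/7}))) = ProductSet(Interval(8/11, 7/4), {-7/8})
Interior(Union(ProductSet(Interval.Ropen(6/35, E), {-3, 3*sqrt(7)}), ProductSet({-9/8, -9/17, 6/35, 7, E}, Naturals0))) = EmptySet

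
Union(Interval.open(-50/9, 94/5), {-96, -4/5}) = Union({-96}, Interval.open(-50/9, 94/5))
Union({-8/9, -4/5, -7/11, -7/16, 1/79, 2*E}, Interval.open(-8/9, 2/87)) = Union({2*E}, Interval.Ropen(-8/9, 2/87))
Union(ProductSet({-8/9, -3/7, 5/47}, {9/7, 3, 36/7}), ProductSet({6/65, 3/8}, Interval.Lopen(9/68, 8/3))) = Union(ProductSet({6/65, 3/8}, Interval.Lopen(9/68, 8/3)), ProductSet({-8/9, -3/7, 5/47}, {9/7, 3, 36/7}))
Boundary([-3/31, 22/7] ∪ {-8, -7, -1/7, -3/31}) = {-8, -7, -1/7, -3/31, 22/7}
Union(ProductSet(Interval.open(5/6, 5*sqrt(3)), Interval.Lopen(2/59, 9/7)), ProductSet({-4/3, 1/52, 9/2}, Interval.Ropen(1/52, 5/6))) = Union(ProductSet({-4/3, 1/52, 9/2}, Interval.Ropen(1/52, 5/6)), ProductSet(Interval.open(5/6, 5*sqrt(3)), Interval.Lopen(2/59, 9/7)))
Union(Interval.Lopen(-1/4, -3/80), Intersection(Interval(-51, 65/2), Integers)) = Union(Interval.Lopen(-1/4, -3/80), Range(-51, 33, 1))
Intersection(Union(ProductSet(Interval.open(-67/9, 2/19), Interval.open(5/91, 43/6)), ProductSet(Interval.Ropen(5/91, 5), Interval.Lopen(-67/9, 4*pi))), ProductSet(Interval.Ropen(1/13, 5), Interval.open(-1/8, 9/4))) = ProductSet(Interval.Ropen(1/13, 5), Interval.open(-1/8, 9/4))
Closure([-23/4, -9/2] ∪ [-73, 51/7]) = [-73, 51/7]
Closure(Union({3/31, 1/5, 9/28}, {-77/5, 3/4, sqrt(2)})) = {-77/5, 3/31, 1/5, 9/28, 3/4, sqrt(2)}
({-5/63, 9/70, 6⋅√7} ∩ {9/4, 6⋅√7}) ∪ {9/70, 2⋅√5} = {9/70, 2⋅√5, 6⋅√7}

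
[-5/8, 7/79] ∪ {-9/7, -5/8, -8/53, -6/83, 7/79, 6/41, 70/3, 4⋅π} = {-9/7, 6/41, 70/3, 4⋅π} ∪ [-5/8, 7/79]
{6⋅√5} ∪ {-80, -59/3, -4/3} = {-80, -59/3, -4/3, 6⋅√5}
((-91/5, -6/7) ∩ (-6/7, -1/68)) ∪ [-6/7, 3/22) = [-6/7, 3/22)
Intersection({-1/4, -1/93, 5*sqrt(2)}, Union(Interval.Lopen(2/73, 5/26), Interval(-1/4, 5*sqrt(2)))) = {-1/4, -1/93, 5*sqrt(2)}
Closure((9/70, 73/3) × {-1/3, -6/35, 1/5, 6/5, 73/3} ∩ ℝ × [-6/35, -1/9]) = [9/70, 73/3] × {-6/35}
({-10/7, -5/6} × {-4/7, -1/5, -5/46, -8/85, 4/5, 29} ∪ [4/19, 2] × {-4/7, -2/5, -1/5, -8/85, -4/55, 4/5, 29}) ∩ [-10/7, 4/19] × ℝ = ({4/19} × {-4/7, -2/5, -1/5, -8/85, -4/55, 4/5, 29}) ∪ ({-10/7, -5/6} × {-4/7, -1/5, -5/46, -8/85, 4/5, 29})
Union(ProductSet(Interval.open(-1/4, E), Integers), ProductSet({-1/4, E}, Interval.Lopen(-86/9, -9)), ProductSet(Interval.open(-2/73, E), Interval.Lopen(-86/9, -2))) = Union(ProductSet({-1/4, E}, Interval.Lopen(-86/9, -9)), ProductSet(Interval.open(-1/4, E), Integers), ProductSet(Interval.open(-2/73, E), Interval.Lopen(-86/9, -2)))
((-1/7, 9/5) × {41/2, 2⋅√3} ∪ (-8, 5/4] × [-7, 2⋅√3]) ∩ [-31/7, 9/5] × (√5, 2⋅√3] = ((-1/7, 9/5) × {2⋅√3}) ∪ ([-31/7, 5/4] × (√5, 2⋅√3])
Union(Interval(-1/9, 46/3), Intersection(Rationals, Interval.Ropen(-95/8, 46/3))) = Union(Intersection(Interval.Ropen(-95/8, 46/3), Rationals), Interval(-1/9, 46/3))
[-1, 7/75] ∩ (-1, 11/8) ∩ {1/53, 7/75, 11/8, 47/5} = {1/53, 7/75}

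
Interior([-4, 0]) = (-4, 0)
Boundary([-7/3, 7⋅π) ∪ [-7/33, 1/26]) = {-7/3, 7⋅π}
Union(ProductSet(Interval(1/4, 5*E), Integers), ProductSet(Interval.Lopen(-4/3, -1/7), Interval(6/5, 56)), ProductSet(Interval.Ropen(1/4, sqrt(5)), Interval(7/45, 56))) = Union(ProductSet(Interval.Lopen(-4/3, -1/7), Interval(6/5, 56)), ProductSet(Interval.Ropen(1/4, sqrt(5)), Interval(7/45, 56)), ProductSet(Interval(1/4, 5*E), Integers))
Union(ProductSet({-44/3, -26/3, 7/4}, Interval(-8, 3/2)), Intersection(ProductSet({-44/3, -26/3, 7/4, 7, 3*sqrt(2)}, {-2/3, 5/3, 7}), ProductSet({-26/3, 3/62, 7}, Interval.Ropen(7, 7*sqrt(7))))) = Union(ProductSet({-26/3, 7}, {7}), ProductSet({-44/3, -26/3, 7/4}, Interval(-8, 3/2)))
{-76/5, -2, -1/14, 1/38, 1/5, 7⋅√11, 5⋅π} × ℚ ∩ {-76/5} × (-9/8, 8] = {-76/5} × (ℚ ∩ (-9/8, 8])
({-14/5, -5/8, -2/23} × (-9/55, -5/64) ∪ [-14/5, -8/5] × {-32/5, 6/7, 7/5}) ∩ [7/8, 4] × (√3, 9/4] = ∅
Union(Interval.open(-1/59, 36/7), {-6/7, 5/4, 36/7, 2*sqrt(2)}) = Union({-6/7}, Interval.Lopen(-1/59, 36/7))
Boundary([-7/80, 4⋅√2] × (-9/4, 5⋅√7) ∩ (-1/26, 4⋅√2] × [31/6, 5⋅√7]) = ({-1/26, 4⋅√2} × [31/6, 5⋅√7]) ∪ ([-1/26, 4⋅√2] × {31/6, 5⋅√7})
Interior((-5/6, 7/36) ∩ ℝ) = (-5/6, 7/36)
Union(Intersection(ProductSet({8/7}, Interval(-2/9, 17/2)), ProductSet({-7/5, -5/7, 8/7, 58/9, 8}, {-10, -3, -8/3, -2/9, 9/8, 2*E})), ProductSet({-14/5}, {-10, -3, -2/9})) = Union(ProductSet({-14/5}, {-10, -3, -2/9}), ProductSet({8/7}, {-2/9, 9/8, 2*E}))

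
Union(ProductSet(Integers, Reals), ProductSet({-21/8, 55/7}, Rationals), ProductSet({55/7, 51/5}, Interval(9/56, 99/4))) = Union(ProductSet({-21/8, 55/7}, Rationals), ProductSet({55/7, 51/5}, Interval(9/56, 99/4)), ProductSet(Integers, Reals))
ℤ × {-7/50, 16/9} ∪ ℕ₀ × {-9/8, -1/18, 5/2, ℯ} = (ℤ × {-7/50, 16/9}) ∪ (ℕ₀ × {-9/8, -1/18, 5/2, ℯ})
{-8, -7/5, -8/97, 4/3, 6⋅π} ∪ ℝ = ℝ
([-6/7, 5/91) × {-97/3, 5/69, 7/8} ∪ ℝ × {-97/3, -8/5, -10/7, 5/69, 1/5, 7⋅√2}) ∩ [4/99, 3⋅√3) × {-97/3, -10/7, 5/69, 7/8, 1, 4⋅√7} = ([4/99, 5/91) × {-97/3, 5/69, 7/8}) ∪ ([4/99, 3⋅√3) × {-97/3, -10/7, 5/69})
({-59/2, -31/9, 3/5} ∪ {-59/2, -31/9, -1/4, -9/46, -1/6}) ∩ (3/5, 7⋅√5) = ∅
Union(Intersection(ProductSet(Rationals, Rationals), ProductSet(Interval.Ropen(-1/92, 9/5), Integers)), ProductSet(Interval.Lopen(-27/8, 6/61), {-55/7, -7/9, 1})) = Union(ProductSet(Intersection(Interval.Ropen(-1/92, 9/5), Rationals), Integers), ProductSet(Interval.Lopen(-27/8, 6/61), {-55/7, -7/9, 1}))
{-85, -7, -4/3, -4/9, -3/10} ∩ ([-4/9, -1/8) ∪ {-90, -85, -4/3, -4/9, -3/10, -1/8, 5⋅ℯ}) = {-85, -4/3, -4/9, -3/10}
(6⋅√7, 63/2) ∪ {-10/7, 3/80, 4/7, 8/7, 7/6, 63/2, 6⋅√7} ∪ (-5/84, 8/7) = {-10/7, 7/6} ∪ (-5/84, 8/7] ∪ [6⋅√7, 63/2]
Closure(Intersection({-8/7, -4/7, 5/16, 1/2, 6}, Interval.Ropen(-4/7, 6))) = {-4/7, 5/16, 1/2}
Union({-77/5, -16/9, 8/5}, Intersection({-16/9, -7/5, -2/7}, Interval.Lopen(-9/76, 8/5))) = {-77/5, -16/9, 8/5}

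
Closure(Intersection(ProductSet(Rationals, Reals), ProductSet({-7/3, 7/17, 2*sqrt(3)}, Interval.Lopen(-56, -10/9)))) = ProductSet({-7/3, 7/17}, Interval(-56, -10/9))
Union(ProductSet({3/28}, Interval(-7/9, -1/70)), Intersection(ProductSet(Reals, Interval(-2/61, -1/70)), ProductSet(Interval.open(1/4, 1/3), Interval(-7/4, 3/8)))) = Union(ProductSet({3/28}, Interval(-7/9, -1/70)), ProductSet(Interval.open(1/4, 1/3), Interval(-2/61, -1/70)))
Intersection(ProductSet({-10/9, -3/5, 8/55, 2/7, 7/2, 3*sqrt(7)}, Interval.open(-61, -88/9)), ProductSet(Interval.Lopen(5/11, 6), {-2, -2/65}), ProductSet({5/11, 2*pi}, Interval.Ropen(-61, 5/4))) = EmptySet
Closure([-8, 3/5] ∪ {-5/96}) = [-8, 3/5]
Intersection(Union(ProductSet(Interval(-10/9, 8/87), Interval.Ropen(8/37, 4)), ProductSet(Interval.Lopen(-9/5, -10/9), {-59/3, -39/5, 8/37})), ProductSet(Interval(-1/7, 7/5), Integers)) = ProductSet(Interval(-1/7, 8/87), Range(1, 4, 1))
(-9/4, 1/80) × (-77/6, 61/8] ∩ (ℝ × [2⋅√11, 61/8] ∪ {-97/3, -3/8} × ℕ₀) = ({-3/8} × {0, 1, …, 7}) ∪ ((-9/4, 1/80) × [2⋅√11, 61/8])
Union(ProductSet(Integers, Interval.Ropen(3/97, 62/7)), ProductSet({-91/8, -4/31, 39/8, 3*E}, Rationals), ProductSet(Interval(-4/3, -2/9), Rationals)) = Union(ProductSet(Integers, Interval.Ropen(3/97, 62/7)), ProductSet(Union({-91/8, -4/31, 39/8, 3*E}, Interval(-4/3, -2/9)), Rationals))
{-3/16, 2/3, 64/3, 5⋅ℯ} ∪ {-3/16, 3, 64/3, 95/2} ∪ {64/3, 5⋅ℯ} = {-3/16, 2/3, 3, 64/3, 95/2, 5⋅ℯ}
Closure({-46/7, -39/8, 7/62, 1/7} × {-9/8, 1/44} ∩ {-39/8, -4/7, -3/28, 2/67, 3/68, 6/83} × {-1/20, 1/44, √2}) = {-39/8} × {1/44}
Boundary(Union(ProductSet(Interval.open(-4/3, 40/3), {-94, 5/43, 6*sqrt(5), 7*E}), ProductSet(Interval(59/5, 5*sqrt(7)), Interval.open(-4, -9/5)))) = Union(ProductSet({59/5, 5*sqrt(7)}, Interval(-4, -9/5)), ProductSet(Interval(-4/3, 40/3), {-94, 5/43, 6*sqrt(5), 7*E}), ProductSet(Interval(59/5, 5*sqrt(7)), {-4, -9/5}))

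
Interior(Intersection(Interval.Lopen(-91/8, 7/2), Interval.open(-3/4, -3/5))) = Interval.open(-3/4, -3/5)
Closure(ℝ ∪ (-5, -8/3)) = (-∞, ∞)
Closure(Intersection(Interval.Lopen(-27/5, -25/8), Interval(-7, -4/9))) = Interval(-27/5, -25/8)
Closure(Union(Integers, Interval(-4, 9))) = Union(Integers, Interval(-4, 9))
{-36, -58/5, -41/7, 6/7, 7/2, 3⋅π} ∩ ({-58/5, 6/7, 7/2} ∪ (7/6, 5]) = {-58/5, 6/7, 7/2}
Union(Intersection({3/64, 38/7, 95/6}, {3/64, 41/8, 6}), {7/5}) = {3/64, 7/5}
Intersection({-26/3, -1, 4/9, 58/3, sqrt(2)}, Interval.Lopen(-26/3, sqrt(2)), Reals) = {-1, 4/9, sqrt(2)}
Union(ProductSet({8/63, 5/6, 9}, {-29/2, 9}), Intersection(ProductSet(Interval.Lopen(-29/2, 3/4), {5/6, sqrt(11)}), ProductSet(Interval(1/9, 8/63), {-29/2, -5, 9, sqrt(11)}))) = Union(ProductSet({8/63, 5/6, 9}, {-29/2, 9}), ProductSet(Interval(1/9, 8/63), {sqrt(11)}))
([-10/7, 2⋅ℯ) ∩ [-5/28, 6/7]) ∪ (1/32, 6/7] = [-5/28, 6/7]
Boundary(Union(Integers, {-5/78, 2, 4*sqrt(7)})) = Union({-5/78, 4*sqrt(7)}, Integers)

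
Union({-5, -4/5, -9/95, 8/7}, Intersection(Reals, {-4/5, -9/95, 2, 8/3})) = {-5, -4/5, -9/95, 8/7, 2, 8/3}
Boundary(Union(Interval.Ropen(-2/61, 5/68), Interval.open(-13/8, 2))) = {-13/8, 2}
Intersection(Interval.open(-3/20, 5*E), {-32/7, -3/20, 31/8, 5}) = {31/8, 5}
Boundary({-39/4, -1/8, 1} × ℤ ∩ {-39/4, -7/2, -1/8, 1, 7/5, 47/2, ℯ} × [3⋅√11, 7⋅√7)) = {-39/4, -1/8, 1} × {10, 11, …, 18}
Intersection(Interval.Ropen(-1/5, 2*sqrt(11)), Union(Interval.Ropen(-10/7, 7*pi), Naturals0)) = Union(Interval.Ropen(-1/5, 2*sqrt(11)), Range(0, 7, 1))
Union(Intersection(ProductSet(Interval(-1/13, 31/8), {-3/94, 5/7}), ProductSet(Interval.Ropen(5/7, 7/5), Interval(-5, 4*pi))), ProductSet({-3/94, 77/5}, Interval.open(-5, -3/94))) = Union(ProductSet({-3/94, 77/5}, Interval.open(-5, -3/94)), ProductSet(Interval.Ropen(5/7, 7/5), {-3/94, 5/7}))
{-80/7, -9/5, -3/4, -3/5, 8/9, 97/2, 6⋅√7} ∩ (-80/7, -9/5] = {-9/5}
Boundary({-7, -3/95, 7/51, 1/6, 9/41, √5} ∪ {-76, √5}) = {-76, -7, -3/95, 7/51, 1/6, 9/41, √5}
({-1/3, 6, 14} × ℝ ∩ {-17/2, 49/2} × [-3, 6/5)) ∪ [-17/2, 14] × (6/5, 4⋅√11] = [-17/2, 14] × (6/5, 4⋅√11]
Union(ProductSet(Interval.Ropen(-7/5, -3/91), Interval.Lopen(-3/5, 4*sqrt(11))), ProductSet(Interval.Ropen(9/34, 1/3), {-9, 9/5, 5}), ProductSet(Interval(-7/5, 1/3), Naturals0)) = Union(ProductSet(Interval.Ropen(-7/5, -3/91), Interval.Lopen(-3/5, 4*sqrt(11))), ProductSet(Interval(-7/5, 1/3), Naturals0), ProductSet(Interval.Ropen(9/34, 1/3), {-9, 9/5, 5}))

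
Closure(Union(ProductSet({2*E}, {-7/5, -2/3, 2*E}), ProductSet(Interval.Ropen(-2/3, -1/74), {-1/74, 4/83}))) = Union(ProductSet({2*E}, {-7/5, -2/3, 2*E}), ProductSet(Interval(-2/3, -1/74), {-1/74, 4/83}))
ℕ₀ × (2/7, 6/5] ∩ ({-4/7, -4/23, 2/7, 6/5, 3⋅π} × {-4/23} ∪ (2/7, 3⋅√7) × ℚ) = {1, 2, …, 7} × (ℚ ∩ (2/7, 6/5])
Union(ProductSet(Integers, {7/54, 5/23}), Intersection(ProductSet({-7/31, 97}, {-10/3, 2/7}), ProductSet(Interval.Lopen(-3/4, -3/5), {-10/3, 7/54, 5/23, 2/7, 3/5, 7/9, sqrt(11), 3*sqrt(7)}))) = ProductSet(Integers, {7/54, 5/23})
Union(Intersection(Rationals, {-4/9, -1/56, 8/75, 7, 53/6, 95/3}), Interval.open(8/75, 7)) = Union({-4/9, -1/56, 53/6, 95/3}, Interval(8/75, 7))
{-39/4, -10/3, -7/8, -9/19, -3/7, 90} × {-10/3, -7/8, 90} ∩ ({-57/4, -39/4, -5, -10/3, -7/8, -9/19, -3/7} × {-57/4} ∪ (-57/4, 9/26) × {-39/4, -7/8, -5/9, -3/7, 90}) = {-39/4, -10/3, -7/8, -9/19, -3/7} × {-7/8, 90}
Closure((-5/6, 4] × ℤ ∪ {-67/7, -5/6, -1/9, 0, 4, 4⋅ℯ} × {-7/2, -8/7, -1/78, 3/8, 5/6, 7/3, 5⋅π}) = ([-5/6, 4] × ℤ) ∪ ({-67/7, -5/6, -1/9, 0, 4, 4⋅ℯ} × {-7/2, -8/7, -1/78, 3/8, 5/6, 7/3, 5⋅π})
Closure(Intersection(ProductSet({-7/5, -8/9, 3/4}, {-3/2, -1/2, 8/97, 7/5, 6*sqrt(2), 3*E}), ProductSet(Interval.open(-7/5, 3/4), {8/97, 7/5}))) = ProductSet({-8/9}, {8/97, 7/5})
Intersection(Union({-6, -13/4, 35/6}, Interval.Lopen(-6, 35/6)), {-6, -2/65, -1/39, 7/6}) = {-6, -2/65, -1/39, 7/6}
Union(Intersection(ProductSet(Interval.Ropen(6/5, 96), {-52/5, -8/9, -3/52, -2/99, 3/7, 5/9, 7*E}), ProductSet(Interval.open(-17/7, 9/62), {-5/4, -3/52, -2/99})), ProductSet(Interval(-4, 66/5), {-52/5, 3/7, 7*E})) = ProductSet(Interval(-4, 66/5), {-52/5, 3/7, 7*E})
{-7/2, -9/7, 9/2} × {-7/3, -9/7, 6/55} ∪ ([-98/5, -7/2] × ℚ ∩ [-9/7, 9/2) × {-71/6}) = {-7/2, -9/7, 9/2} × {-7/3, -9/7, 6/55}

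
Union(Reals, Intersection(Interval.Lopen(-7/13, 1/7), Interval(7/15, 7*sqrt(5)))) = Reals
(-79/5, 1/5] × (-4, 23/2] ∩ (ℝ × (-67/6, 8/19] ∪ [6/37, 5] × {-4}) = (-79/5, 1/5] × (-4, 8/19]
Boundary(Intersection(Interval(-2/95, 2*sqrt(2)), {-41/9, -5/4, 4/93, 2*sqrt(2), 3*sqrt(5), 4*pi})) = {4/93, 2*sqrt(2)}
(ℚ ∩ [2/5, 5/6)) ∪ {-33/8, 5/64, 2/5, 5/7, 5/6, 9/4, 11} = {-33/8, 5/64, 5/6, 9/4, 11} ∪ (ℚ ∩ [2/5, 5/6))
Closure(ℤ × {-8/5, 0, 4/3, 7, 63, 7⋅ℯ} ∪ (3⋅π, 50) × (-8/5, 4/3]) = ({50, 3⋅π} × [-8/5, 4/3]) ∪ (ℤ × {-8/5, 0, 4/3, 7, 63, 7⋅ℯ}) ∪ ([3⋅π, 50] × {-8/5, 4/3}) ∪ ((3⋅π, 50) × (-8/5, 4/3])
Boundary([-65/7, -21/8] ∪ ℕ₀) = {-65/7, -21/8} ∪ (ℕ₀ \ (-65/7, -21/8))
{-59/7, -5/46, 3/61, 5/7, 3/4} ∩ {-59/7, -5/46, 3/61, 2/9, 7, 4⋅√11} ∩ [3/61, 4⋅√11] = {3/61}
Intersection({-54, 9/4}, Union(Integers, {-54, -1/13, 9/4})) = {-54, 9/4}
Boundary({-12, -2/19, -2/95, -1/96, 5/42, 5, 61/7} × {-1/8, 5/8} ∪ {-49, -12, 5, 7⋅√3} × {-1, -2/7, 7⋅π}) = ({-12, -2/19, -2/95, -1/96, 5/42, 5, 61/7} × {-1/8, 5/8}) ∪ ({-49, -12, 5, 7⋅√3} × {-1, -2/7, 7⋅π})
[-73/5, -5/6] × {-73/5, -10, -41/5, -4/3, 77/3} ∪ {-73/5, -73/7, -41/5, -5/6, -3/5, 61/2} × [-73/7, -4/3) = ([-73/5, -5/6] × {-73/5, -10, -41/5, -4/3, 77/3}) ∪ ({-73/5, -73/7, -41/5, -5/6, -3/5, 61/2} × [-73/7, -4/3))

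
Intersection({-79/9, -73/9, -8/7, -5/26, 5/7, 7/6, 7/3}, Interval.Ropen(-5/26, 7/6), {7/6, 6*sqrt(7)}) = EmptySet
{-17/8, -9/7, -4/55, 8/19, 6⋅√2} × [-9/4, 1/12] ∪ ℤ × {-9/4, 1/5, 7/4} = (ℤ × {-9/4, 1/5, 7/4}) ∪ ({-17/8, -9/7, -4/55, 8/19, 6⋅√2} × [-9/4, 1/12])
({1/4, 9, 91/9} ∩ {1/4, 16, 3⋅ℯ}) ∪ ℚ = ℚ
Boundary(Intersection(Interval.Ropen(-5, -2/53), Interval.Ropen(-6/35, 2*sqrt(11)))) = {-6/35, -2/53}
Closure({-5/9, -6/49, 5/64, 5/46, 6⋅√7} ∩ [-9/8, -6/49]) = {-5/9, -6/49}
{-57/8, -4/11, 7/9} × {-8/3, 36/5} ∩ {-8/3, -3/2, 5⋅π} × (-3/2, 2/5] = ∅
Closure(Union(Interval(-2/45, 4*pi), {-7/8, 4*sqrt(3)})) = Union({-7/8}, Interval(-2/45, 4*pi))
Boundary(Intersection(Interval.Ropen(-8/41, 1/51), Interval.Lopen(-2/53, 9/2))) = {-2/53, 1/51}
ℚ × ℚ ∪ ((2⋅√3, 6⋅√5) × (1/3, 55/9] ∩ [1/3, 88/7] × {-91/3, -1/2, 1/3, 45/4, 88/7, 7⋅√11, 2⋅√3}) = (ℚ × ℚ) ∪ ((2⋅√3, 88/7] × {2⋅√3})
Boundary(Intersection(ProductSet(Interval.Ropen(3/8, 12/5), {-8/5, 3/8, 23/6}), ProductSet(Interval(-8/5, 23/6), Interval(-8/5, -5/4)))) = ProductSet(Interval(3/8, 12/5), {-8/5})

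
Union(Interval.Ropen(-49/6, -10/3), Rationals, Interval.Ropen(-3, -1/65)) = Union(Interval(-49/6, -10/3), Interval(-3, -1/65), Rationals)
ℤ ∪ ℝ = ℝ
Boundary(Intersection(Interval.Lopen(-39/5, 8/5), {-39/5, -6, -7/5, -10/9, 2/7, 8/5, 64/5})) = {-6, -7/5, -10/9, 2/7, 8/5}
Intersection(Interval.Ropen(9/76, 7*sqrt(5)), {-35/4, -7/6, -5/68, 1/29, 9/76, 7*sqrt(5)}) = {9/76}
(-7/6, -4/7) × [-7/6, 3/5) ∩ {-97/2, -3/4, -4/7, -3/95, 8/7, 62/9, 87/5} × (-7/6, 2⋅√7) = {-3/4} × (-7/6, 3/5)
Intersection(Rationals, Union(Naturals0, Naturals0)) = Naturals0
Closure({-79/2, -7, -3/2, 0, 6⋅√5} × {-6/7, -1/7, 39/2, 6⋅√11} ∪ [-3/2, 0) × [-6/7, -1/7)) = ({-3/2, 0} × [-6/7, -1/7]) ∪ ([-3/2, 0] × {-6/7, -1/7}) ∪ ([-3/2, 0) × [-6/7, -1/7)) ∪ ({-79/2, -7, -3/2, 0, 6⋅√5} × {-6/7, -1/7, 39/2, 6⋅√11})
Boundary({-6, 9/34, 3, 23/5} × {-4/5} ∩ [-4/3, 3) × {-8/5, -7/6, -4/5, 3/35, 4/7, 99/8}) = {9/34} × {-4/5}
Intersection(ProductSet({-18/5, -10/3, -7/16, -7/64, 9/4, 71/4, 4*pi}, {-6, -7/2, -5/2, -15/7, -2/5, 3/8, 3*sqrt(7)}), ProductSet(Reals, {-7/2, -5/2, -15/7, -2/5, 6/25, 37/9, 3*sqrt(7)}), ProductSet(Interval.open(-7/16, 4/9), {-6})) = EmptySet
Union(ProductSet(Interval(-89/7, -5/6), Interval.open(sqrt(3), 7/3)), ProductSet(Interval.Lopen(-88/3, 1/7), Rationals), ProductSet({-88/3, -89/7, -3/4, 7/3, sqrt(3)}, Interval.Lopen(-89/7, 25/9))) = Union(ProductSet({-88/3, -89/7, -3/4, 7/3, sqrt(3)}, Interval.Lopen(-89/7, 25/9)), ProductSet(Interval.Lopen(-88/3, 1/7), Rationals), ProductSet(Interval(-89/7, -5/6), Interval.open(sqrt(3), 7/3)))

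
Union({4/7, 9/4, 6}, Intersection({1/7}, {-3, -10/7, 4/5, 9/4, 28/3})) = {4/7, 9/4, 6}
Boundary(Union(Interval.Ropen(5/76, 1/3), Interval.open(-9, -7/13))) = {-9, -7/13, 5/76, 1/3}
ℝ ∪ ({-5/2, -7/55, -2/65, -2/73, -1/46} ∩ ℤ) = ℝ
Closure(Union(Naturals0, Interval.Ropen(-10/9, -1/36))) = Union(Complement(Naturals0, Interval.open(-10/9, -1/36)), Interval(-10/9, -1/36), Naturals0)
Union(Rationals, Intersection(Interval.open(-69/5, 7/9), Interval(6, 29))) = Rationals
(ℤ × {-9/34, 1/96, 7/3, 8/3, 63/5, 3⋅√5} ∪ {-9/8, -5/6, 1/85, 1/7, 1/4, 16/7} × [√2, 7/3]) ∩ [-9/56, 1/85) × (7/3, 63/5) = {0} × {8/3, 3⋅√5}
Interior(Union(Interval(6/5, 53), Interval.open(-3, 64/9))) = Interval.open(-3, 53)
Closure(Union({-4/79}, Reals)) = Reals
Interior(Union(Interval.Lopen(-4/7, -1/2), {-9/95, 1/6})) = Interval.open(-4/7, -1/2)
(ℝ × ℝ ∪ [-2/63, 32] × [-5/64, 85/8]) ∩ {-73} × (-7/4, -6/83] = {-73} × (-7/4, -6/83]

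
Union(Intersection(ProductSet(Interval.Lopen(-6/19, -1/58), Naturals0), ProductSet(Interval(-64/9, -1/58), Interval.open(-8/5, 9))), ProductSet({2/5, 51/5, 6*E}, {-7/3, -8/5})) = Union(ProductSet({2/5, 51/5, 6*E}, {-7/3, -8/5}), ProductSet(Interval.Lopen(-6/19, -1/58), Range(0, 9, 1)))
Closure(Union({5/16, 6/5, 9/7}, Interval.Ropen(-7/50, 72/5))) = Interval(-7/50, 72/5)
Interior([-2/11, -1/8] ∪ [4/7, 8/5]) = (-2/11, -1/8) ∪ (4/7, 8/5)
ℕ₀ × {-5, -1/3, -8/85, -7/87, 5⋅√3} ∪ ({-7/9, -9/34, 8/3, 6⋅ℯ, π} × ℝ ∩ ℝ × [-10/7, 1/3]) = (ℕ₀ × {-5, -1/3, -8/85, -7/87, 5⋅√3}) ∪ ({-7/9, -9/34, 8/3, 6⋅ℯ, π} × [-10/7, 1/3])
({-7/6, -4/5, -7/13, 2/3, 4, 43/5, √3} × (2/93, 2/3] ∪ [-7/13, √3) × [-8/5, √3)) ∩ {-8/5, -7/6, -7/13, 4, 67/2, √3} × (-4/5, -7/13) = {-7/13} × (-4/5, -7/13)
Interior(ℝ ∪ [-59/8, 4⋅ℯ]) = (-∞, ∞)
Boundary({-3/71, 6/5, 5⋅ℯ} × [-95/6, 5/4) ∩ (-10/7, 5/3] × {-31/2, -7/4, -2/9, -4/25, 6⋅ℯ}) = {-3/71, 6/5} × {-31/2, -7/4, -2/9, -4/25}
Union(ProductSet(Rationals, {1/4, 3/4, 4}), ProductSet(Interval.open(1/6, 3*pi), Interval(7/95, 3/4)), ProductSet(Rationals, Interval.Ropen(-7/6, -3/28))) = Union(ProductSet(Interval.open(1/6, 3*pi), Interval(7/95, 3/4)), ProductSet(Rationals, Union({1/4, 3/4, 4}, Interval.Ropen(-7/6, -3/28))))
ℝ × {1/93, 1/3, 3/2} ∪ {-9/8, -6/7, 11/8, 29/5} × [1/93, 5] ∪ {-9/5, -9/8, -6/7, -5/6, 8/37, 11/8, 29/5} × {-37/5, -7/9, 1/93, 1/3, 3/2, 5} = (ℝ × {1/93, 1/3, 3/2}) ∪ ({-9/8, -6/7, 11/8, 29/5} × [1/93, 5]) ∪ ({-9/5, -9/8, -6/7, -5/6, 8/37, 11/8, 29/5} × {-37/5, -7/9, 1/93, 1/3, 3/2, 5})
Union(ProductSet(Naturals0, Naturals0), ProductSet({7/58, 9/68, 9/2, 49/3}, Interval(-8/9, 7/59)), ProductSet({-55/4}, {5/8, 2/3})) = Union(ProductSet({-55/4}, {5/8, 2/3}), ProductSet({7/58, 9/68, 9/2, 49/3}, Interval(-8/9, 7/59)), ProductSet(Naturals0, Naturals0))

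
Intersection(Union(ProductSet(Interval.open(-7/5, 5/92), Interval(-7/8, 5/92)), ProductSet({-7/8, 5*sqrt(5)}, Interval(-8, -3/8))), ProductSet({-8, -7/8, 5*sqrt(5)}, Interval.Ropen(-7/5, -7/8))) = ProductSet({-7/8, 5*sqrt(5)}, Interval.Ropen(-7/5, -7/8))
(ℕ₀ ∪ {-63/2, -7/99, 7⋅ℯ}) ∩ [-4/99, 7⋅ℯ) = {0, 1, …, 19}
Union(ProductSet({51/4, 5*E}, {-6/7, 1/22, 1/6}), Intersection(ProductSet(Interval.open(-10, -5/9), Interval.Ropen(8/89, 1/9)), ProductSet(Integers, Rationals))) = Union(ProductSet({51/4, 5*E}, {-6/7, 1/22, 1/6}), ProductSet(Range(-9, 0, 1), Intersection(Interval.Ropen(8/89, 1/9), Rationals)))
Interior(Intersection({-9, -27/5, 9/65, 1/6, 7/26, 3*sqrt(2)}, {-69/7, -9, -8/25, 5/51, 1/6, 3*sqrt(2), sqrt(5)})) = EmptySet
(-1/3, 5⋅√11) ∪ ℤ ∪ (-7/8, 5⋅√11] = ℤ ∪ (-7/8, 5⋅√11]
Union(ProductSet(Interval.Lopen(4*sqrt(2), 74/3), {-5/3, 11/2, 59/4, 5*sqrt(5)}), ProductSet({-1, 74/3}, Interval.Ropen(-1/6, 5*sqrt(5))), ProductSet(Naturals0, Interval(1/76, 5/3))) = Union(ProductSet({-1, 74/3}, Interval.Ropen(-1/6, 5*sqrt(5))), ProductSet(Interval.Lopen(4*sqrt(2), 74/3), {-5/3, 11/2, 59/4, 5*sqrt(5)}), ProductSet(Naturals0, Interval(1/76, 5/3)))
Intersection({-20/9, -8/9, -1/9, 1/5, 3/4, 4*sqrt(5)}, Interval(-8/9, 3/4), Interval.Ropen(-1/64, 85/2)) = {1/5, 3/4}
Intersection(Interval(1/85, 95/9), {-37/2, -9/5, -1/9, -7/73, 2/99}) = {2/99}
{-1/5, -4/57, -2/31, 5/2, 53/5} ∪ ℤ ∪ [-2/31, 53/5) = ℤ ∪ {-1/5, -4/57} ∪ [-2/31, 53/5]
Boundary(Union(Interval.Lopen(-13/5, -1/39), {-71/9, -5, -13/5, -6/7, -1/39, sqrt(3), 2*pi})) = {-71/9, -5, -13/5, -1/39, sqrt(3), 2*pi}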